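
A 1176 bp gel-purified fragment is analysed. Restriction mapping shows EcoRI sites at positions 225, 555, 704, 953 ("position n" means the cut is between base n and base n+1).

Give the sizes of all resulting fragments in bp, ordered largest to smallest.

330, 249, 225, 223, 149 bp

Linear molecule, 4 cuts → 5 fragments:
  225 − 0 = 225 bp
  555 − 225 = 330 bp
  704 − 555 = 149 bp
  953 − 704 = 249 bp
  1176 − 953 = 223 bp
Sorted largest to smallest: 330, 249, 225, 223, 149 bp.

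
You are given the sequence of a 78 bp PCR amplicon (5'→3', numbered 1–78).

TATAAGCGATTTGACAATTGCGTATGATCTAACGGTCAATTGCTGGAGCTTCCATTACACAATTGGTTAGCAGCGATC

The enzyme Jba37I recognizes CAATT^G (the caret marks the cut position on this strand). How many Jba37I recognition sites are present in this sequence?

3

CAATTG occurs starting at positions 15, 37, 60.
Jba37I cuts at 3 sites.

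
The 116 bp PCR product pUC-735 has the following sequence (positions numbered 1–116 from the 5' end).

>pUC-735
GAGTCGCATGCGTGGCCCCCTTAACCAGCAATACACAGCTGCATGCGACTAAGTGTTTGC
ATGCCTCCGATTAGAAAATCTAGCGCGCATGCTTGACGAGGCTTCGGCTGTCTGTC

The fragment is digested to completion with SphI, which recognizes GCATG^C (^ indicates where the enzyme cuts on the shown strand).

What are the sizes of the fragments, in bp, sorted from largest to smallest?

SphI sites (GCATGC) start at positions 6, 41, 59, 87.
SphI cuts after base 5 of each site (before the last base), so after positions 10, 45, 63, 91.
Linear molecule, 4 cuts → 5 fragments:
  1–10 → 10 bp
  11–45 → 35 bp
  46–63 → 18 bp
  64–91 → 28 bp
  92–116 → 25 bp
Sorted largest to smallest: 35, 28, 25, 18, 10 bp.

35, 28, 25, 18, 10 bp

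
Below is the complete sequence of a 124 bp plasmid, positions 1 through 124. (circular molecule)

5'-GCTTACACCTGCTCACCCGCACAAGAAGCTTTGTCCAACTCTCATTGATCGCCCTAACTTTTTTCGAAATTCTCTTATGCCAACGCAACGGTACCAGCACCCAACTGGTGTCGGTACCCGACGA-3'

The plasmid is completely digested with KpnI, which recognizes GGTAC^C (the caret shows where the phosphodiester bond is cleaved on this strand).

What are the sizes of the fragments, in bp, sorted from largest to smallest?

101, 23 bp

KpnI sites (GGTACC) start at positions 90, 113.
KpnI cuts after base 5 of each site (before the last base), so after positions 94, 117.
Circular molecule, 2 cuts → 2 fragments:
  95–117 → 23 bp
  118–124 then 1–94 → 7 + 94 = 101 bp
Sorted largest to smallest: 101, 23 bp.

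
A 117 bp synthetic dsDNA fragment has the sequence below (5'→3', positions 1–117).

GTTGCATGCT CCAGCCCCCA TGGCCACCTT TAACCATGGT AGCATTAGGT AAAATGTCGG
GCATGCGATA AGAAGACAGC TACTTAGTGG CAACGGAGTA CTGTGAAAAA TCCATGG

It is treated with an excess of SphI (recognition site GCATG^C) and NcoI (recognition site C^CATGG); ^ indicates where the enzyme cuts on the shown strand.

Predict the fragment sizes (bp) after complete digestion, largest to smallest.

47, 31, 16, 10, 8, 5 bp

SphI sites (GCATGC) start at positions 4, 61.
SphI cuts after base 5 of each site (before the last base), so after positions 8, 65.
NcoI sites (CCATGG) start at positions 18, 34, 112.
NcoI cuts after the first base of each site, so after positions 18, 34, 112.
Combined cut positions: 8, 18, 34, 65, 112.
Linear molecule, 5 cuts → 6 fragments:
  1–8 → 8 bp
  9–18 → 10 bp
  19–34 → 16 bp
  35–65 → 31 bp
  66–112 → 47 bp
  113–117 → 5 bp
Sorted largest to smallest: 47, 31, 16, 10, 8, 5 bp.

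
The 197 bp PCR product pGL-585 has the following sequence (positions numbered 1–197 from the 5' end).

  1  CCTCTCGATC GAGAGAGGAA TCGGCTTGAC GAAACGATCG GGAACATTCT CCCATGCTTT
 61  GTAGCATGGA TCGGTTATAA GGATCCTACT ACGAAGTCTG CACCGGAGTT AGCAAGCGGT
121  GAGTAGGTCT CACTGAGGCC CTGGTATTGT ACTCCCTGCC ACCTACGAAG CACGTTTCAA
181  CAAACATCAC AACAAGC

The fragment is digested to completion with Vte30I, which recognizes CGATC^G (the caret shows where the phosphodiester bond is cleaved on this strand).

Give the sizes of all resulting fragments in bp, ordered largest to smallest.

158, 29, 10 bp

Vte30I sites (CGATCG) start at positions 6, 35.
Vte30I cuts after base 5 of each site (before the last base), so after positions 10, 39.
Linear molecule, 2 cuts → 3 fragments:
  1–10 → 10 bp
  11–39 → 29 bp
  40–197 → 158 bp
Sorted largest to smallest: 158, 29, 10 bp.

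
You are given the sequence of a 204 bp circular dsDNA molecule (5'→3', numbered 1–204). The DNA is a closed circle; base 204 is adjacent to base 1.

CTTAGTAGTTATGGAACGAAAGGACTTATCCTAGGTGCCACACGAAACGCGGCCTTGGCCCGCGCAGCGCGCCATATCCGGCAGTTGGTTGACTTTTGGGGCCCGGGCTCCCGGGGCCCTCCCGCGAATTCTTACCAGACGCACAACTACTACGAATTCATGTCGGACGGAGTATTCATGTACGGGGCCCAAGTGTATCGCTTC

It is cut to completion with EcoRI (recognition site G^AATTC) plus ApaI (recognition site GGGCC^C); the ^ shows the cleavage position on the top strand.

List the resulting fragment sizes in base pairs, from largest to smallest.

EcoRI sites (GAATTC) start at positions 126, 154.
EcoRI cuts after the first base of each site, so after positions 126, 154.
ApaI sites (GGGCCC) start at positions 99, 114, 185.
ApaI cuts after base 5 of each site (before the last base), so after positions 103, 118, 189.
Combined cut positions: 103, 118, 126, 154, 189.
Circular molecule, 5 cuts → 5 fragments:
  104–118 → 15 bp
  119–126 → 8 bp
  127–154 → 28 bp
  155–189 → 35 bp
  190–204 then 1–103 → 15 + 103 = 118 bp
Sorted largest to smallest: 118, 35, 28, 15, 8 bp.

118, 35, 28, 15, 8 bp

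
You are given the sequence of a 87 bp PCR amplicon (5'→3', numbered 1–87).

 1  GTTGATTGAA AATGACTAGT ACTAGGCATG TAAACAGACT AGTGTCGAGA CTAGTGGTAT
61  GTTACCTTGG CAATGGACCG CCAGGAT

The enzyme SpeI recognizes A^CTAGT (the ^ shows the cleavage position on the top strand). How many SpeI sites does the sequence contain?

3

ACTAGT occurs starting at positions 15, 38, 50.
SpeI cuts at 3 sites.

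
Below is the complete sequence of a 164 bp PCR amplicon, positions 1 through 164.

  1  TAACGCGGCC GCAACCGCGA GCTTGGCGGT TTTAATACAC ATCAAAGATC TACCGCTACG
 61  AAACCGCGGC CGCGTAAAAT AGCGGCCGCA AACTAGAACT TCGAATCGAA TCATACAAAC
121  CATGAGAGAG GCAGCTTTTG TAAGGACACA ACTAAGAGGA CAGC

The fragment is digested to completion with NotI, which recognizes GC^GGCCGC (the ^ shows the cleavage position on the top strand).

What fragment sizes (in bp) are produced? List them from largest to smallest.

81, 61, 16, 6 bp

NotI sites (GCGGCCGC) start at positions 5, 66, 82.
NotI cuts after base 2 of each site, so after positions 6, 67, 83.
Linear molecule, 3 cuts → 4 fragments:
  1–6 → 6 bp
  7–67 → 61 bp
  68–83 → 16 bp
  84–164 → 81 bp
Sorted largest to smallest: 81, 61, 16, 6 bp.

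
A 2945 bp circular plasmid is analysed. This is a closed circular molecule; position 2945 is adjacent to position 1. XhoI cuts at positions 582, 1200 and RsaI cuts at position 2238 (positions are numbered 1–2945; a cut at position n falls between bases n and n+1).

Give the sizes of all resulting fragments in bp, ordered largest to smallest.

Combined cut positions (sorted): 582, 1200, 2238.
Circular molecule, 3 cuts → 3 fragments:
  1200 − 582 = 618 bp
  2238 − 1200 = 1038 bp
  wrap: 2945 − 2238 + 582 = 1289 bp
Sorted largest to smallest: 1289, 1038, 618 bp.

1289, 1038, 618 bp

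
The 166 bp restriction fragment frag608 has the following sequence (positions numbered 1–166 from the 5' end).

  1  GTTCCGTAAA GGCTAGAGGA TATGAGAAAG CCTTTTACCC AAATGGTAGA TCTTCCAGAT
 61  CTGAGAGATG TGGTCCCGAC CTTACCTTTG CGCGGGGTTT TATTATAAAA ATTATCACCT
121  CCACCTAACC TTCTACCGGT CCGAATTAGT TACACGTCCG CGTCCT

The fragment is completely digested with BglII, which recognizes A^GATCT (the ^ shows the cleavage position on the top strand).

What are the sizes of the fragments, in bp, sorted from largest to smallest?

109, 48, 9 bp

BglII sites (AGATCT) start at positions 48, 57.
BglII cuts after the first base of each site, so after positions 48, 57.
Linear molecule, 2 cuts → 3 fragments:
  1–48 → 48 bp
  49–57 → 9 bp
  58–166 → 109 bp
Sorted largest to smallest: 109, 48, 9 bp.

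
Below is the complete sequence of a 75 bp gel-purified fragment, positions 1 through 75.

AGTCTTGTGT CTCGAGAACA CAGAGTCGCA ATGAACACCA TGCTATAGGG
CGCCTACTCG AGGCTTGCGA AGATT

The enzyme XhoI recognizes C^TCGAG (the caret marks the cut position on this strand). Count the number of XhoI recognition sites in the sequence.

2

CTCGAG occurs starting at positions 11, 57.
XhoI cuts at 2 sites.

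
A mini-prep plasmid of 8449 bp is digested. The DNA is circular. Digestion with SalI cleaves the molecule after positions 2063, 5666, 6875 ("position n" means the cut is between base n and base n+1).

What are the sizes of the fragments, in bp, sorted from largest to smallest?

Circular molecule, 3 cuts → 3 fragments:
  5666 − 2063 = 3603 bp
  6875 − 5666 = 1209 bp
  wrap: 8449 − 6875 + 2063 = 3637 bp
Sorted largest to smallest: 3637, 3603, 1209 bp.

3637, 3603, 1209 bp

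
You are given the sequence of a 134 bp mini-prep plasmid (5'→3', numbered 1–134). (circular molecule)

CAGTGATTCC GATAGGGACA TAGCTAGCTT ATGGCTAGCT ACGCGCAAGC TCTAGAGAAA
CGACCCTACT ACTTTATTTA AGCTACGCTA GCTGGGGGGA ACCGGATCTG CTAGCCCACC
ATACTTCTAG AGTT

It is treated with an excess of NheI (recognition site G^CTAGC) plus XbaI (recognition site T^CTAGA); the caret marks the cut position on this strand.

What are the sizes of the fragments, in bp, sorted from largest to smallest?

36, 31, 23, 17, 16, 11 bp

NheI sites (GCTAGC) start at positions 23, 34, 87, 110.
NheI cuts after the first base of each site, so after positions 23, 34, 87, 110.
XbaI sites (TCTAGA) start at positions 51, 126.
XbaI cuts after the first base of each site, so after positions 51, 126.
Combined cut positions: 23, 34, 51, 87, 110, 126.
Circular molecule, 6 cuts → 6 fragments:
  24–34 → 11 bp
  35–51 → 17 bp
  52–87 → 36 bp
  88–110 → 23 bp
  111–126 → 16 bp
  127–134 then 1–23 → 8 + 23 = 31 bp
Sorted largest to smallest: 36, 31, 23, 17, 16, 11 bp.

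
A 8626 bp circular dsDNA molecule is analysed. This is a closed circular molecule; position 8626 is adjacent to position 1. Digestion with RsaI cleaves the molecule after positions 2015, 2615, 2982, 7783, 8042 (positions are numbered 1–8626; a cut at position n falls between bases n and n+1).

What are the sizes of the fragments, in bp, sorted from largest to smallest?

4801, 2599, 600, 367, 259 bp

Circular molecule, 5 cuts → 5 fragments:
  2615 − 2015 = 600 bp
  2982 − 2615 = 367 bp
  7783 − 2982 = 4801 bp
  8042 − 7783 = 259 bp
  wrap: 8626 − 8042 + 2015 = 2599 bp
Sorted largest to smallest: 4801, 2599, 600, 367, 259 bp.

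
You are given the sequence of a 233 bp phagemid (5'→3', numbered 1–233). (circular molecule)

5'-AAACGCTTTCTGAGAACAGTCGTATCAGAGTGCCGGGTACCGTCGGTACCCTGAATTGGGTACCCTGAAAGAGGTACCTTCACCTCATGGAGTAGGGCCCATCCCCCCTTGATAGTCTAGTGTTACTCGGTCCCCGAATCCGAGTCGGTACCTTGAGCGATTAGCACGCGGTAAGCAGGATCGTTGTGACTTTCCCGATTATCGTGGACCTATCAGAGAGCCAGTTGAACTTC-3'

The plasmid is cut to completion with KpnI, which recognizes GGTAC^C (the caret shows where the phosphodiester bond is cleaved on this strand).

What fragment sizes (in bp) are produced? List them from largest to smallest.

KpnI sites (GGTACC) start at positions 36, 45, 59, 73, 147.
KpnI cuts after base 5 of each site (before the last base), so after positions 40, 49, 63, 77, 151.
Circular molecule, 5 cuts → 5 fragments:
  41–49 → 9 bp
  50–63 → 14 bp
  64–77 → 14 bp
  78–151 → 74 bp
  152–233 then 1–40 → 82 + 40 = 122 bp
Sorted largest to smallest: 122, 74, 14, 14, 9 bp.

122, 74, 14, 14, 9 bp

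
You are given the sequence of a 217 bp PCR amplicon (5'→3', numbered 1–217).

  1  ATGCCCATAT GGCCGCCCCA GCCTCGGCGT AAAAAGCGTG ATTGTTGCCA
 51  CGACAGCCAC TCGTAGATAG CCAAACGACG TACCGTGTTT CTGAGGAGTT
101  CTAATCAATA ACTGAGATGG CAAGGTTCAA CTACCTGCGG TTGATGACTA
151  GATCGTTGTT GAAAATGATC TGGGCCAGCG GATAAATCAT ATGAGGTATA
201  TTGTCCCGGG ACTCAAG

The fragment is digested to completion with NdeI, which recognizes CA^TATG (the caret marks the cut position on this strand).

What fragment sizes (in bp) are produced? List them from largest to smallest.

NdeI sites (CATATG) start at positions 6, 188.
NdeI cuts after base 2 of each site, so after positions 7, 189.
Linear molecule, 2 cuts → 3 fragments:
  1–7 → 7 bp
  8–189 → 182 bp
  190–217 → 28 bp
Sorted largest to smallest: 182, 28, 7 bp.

182, 28, 7 bp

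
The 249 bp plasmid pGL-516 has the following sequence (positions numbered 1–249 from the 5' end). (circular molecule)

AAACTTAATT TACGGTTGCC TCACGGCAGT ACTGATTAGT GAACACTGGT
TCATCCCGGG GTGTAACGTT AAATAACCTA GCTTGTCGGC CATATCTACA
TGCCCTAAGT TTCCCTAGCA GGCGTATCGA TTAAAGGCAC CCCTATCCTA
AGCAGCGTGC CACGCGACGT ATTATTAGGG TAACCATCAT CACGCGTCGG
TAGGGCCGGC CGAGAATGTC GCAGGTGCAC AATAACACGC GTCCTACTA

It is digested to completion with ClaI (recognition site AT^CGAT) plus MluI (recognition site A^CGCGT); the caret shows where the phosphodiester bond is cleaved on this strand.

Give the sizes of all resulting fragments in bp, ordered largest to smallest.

139, 65, 45 bp

The ClaI site (ATCGAT) starts at position 126.
ClaI cuts after base 2 of each site, so after position 127.
MluI sites (ACGCGT) start at positions 192, 237.
MluI cuts after the first base of each site, so after positions 192, 237.
Combined cut positions: 127, 192, 237.
Circular molecule, 3 cuts → 3 fragments:
  128–192 → 65 bp
  193–237 → 45 bp
  238–249 then 1–127 → 12 + 127 = 139 bp
Sorted largest to smallest: 139, 65, 45 bp.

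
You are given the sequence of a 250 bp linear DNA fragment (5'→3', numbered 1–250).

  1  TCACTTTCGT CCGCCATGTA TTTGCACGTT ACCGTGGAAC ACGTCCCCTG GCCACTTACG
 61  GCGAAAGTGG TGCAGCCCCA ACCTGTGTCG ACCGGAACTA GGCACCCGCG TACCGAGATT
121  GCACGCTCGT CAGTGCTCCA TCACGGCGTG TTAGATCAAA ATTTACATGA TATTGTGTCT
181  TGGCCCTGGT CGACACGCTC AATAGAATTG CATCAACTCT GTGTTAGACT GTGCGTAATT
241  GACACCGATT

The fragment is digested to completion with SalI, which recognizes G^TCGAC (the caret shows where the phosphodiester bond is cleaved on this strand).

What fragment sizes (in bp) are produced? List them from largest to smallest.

102, 87, 61 bp

SalI sites (GTCGAC) start at positions 87, 189.
SalI cuts after the first base of each site, so after positions 87, 189.
Linear molecule, 2 cuts → 3 fragments:
  1–87 → 87 bp
  88–189 → 102 bp
  190–250 → 61 bp
Sorted largest to smallest: 102, 87, 61 bp.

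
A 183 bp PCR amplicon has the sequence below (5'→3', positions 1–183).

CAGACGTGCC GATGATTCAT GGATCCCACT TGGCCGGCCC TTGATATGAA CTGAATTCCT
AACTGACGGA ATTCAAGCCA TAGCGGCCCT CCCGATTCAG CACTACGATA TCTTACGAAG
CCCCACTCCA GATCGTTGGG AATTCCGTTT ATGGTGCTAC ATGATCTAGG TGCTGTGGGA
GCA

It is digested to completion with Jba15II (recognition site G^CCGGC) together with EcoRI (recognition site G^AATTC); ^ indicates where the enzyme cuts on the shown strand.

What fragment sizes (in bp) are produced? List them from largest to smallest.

The Jba15II site (GCCGGC) starts at position 33.
Jba15II cuts after the first base of each site, so after position 33.
EcoRI sites (GAATTC) start at positions 53, 69, 140.
EcoRI cuts after the first base of each site, so after positions 53, 69, 140.
Combined cut positions: 33, 53, 69, 140.
Linear molecule, 4 cuts → 5 fragments:
  1–33 → 33 bp
  34–53 → 20 bp
  54–69 → 16 bp
  70–140 → 71 bp
  141–183 → 43 bp
Sorted largest to smallest: 71, 43, 33, 20, 16 bp.

71, 43, 33, 20, 16 bp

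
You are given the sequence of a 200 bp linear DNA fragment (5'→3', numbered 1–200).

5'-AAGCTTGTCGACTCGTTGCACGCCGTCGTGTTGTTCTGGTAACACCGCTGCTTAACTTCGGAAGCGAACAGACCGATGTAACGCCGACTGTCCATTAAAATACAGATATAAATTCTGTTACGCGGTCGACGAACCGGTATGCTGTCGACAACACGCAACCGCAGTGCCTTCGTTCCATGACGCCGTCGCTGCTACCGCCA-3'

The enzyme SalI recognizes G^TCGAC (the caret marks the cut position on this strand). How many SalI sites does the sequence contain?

GTCGAC occurs starting at positions 7, 125, 144.
SalI cuts at 3 sites.

3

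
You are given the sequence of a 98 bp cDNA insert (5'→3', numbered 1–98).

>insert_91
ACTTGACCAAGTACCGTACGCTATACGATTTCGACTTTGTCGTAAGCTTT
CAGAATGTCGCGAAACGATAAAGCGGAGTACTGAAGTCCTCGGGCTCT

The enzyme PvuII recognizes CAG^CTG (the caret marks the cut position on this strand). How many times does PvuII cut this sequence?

0

No occurrence of CAGCTG is present in the sequence.
PvuII does not cut: 0 sites.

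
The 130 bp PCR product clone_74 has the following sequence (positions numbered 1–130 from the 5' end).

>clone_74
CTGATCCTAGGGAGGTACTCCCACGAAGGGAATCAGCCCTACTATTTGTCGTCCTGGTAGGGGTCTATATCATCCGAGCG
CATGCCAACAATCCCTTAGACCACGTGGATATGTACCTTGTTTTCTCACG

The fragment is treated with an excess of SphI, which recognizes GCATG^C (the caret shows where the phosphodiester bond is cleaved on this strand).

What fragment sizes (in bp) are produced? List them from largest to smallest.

The SphI site (GCATGC) starts at position 80.
SphI cuts after base 5 of each site (before the last base), so after position 84.
Linear molecule, 1 cut → 2 fragments:
  1–84 → 84 bp
  85–130 → 46 bp
Sorted largest to smallest: 84, 46 bp.

84, 46 bp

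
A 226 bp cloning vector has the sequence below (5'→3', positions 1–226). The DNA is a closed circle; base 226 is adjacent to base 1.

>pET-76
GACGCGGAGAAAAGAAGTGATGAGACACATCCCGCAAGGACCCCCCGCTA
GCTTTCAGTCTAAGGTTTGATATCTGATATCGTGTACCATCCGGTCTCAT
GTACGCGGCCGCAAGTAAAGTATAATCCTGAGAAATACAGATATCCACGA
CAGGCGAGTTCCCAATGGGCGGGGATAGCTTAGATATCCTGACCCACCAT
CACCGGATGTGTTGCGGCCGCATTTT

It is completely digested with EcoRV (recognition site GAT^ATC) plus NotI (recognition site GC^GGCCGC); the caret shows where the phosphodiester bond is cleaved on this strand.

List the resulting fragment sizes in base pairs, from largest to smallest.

82, 43, 36, 30, 28, 7 bp

EcoRV sites (GATATC) start at positions 69, 76, 140, 183.
EcoRV cuts after base 3 of each site, so after positions 71, 78, 142, 185.
NotI sites (GCGGCCGC) start at positions 105, 214.
NotI cuts after base 2 of each site, so after positions 106, 215.
Combined cut positions: 71, 78, 106, 142, 185, 215.
Circular molecule, 6 cuts → 6 fragments:
  72–78 → 7 bp
  79–106 → 28 bp
  107–142 → 36 bp
  143–185 → 43 bp
  186–215 → 30 bp
  216–226 then 1–71 → 11 + 71 = 82 bp
Sorted largest to smallest: 82, 43, 36, 30, 28, 7 bp.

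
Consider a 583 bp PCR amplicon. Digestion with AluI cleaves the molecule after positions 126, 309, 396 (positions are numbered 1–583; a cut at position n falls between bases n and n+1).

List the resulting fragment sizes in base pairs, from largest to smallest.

Linear molecule, 3 cuts → 4 fragments:
  126 − 0 = 126 bp
  309 − 126 = 183 bp
  396 − 309 = 87 bp
  583 − 396 = 187 bp
Sorted largest to smallest: 187, 183, 126, 87 bp.

187, 183, 126, 87 bp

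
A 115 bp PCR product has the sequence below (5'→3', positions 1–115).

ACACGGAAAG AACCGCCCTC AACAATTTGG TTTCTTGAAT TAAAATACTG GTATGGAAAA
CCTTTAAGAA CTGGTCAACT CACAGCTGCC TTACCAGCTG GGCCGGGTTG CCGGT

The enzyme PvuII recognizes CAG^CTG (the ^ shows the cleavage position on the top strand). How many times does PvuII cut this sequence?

CAGCTG occurs starting at positions 83, 95.
PvuII cuts at 2 sites.

2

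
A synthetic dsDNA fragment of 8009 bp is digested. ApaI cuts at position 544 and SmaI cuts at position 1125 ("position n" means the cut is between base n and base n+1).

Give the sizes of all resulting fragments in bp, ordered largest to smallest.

Combined cut positions (sorted): 544, 1125.
Linear molecule, 2 cuts → 3 fragments:
  544 − 0 = 544 bp
  1125 − 544 = 581 bp
  8009 − 1125 = 6884 bp
Sorted largest to smallest: 6884, 581, 544 bp.

6884, 581, 544 bp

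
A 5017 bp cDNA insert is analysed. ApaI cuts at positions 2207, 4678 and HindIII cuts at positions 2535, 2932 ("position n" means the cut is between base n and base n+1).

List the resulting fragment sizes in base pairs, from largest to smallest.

Combined cut positions (sorted): 2207, 2535, 2932, 4678.
Linear molecule, 4 cuts → 5 fragments:
  2207 − 0 = 2207 bp
  2535 − 2207 = 328 bp
  2932 − 2535 = 397 bp
  4678 − 2932 = 1746 bp
  5017 − 4678 = 339 bp
Sorted largest to smallest: 2207, 1746, 397, 339, 328 bp.

2207, 1746, 397, 339, 328 bp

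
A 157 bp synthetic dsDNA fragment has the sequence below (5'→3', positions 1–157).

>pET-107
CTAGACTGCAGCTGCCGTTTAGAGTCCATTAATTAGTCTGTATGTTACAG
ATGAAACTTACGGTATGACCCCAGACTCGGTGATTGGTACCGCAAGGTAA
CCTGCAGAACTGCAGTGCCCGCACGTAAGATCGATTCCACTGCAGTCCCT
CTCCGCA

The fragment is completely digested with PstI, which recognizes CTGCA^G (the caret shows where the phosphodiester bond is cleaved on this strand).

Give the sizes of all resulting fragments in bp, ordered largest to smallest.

PstI sites (CTGCAG) start at positions 6, 102, 110, 140.
PstI cuts after base 5 of each site (before the last base), so after positions 10, 106, 114, 144.
Linear molecule, 4 cuts → 5 fragments:
  1–10 → 10 bp
  11–106 → 96 bp
  107–114 → 8 bp
  115–144 → 30 bp
  145–157 → 13 bp
Sorted largest to smallest: 96, 30, 13, 10, 8 bp.

96, 30, 13, 10, 8 bp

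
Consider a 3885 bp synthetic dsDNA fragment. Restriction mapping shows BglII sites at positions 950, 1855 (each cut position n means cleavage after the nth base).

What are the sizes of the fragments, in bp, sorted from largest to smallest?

2030, 950, 905 bp

Linear molecule, 2 cuts → 3 fragments:
  950 − 0 = 950 bp
  1855 − 950 = 905 bp
  3885 − 1855 = 2030 bp
Sorted largest to smallest: 2030, 950, 905 bp.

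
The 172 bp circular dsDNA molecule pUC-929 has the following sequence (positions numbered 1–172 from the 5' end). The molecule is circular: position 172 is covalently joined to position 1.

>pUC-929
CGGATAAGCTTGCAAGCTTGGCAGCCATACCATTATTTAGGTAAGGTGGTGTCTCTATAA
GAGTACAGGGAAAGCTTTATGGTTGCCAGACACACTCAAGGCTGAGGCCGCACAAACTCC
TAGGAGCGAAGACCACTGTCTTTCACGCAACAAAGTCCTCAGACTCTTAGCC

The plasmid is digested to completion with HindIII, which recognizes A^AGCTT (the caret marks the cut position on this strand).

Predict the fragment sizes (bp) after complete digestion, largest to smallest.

HindIII sites (AAGCTT) start at positions 6, 14, 72.
HindIII cuts after the first base of each site, so after positions 6, 14, 72.
Circular molecule, 3 cuts → 3 fragments:
  7–14 → 8 bp
  15–72 → 58 bp
  73–172 then 1–6 → 100 + 6 = 106 bp
Sorted largest to smallest: 106, 58, 8 bp.

106, 58, 8 bp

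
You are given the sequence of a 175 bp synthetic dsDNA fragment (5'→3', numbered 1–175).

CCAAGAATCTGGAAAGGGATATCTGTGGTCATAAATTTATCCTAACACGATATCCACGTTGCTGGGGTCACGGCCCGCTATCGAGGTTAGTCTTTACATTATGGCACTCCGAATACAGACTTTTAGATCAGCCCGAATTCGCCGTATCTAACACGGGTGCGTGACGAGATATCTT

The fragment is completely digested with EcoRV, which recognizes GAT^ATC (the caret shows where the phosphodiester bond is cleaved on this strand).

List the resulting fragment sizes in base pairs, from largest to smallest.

EcoRV sites (GATATC) start at positions 18, 49, 168.
EcoRV cuts after base 3 of each site, so after positions 20, 51, 170.
Linear molecule, 3 cuts → 4 fragments:
  1–20 → 20 bp
  21–51 → 31 bp
  52–170 → 119 bp
  171–175 → 5 bp
Sorted largest to smallest: 119, 31, 20, 5 bp.

119, 31, 20, 5 bp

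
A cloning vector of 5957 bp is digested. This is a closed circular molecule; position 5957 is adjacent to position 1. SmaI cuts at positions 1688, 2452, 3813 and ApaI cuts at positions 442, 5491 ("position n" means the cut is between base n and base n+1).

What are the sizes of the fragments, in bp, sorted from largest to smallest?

1678, 1361, 1246, 908, 764 bp

Combined cut positions (sorted): 442, 1688, 2452, 3813, 5491.
Circular molecule, 5 cuts → 5 fragments:
  1688 − 442 = 1246 bp
  2452 − 1688 = 764 bp
  3813 − 2452 = 1361 bp
  5491 − 3813 = 1678 bp
  wrap: 5957 − 5491 + 442 = 908 bp
Sorted largest to smallest: 1678, 1361, 1246, 908, 764 bp.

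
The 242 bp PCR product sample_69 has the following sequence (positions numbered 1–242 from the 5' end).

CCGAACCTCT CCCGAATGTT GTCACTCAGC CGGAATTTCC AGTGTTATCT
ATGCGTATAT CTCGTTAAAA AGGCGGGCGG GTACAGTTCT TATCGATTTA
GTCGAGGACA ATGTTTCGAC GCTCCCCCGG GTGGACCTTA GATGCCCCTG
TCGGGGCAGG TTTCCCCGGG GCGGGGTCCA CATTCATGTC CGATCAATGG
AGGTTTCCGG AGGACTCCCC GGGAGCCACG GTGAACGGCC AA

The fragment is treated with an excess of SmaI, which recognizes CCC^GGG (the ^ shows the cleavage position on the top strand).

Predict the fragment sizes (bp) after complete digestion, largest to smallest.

SmaI sites (CCCGGG) start at positions 126, 165, 218.
SmaI cuts after base 3 of each site, so after positions 128, 167, 220.
Linear molecule, 3 cuts → 4 fragments:
  1–128 → 128 bp
  129–167 → 39 bp
  168–220 → 53 bp
  221–242 → 22 bp
Sorted largest to smallest: 128, 53, 39, 22 bp.

128, 53, 39, 22 bp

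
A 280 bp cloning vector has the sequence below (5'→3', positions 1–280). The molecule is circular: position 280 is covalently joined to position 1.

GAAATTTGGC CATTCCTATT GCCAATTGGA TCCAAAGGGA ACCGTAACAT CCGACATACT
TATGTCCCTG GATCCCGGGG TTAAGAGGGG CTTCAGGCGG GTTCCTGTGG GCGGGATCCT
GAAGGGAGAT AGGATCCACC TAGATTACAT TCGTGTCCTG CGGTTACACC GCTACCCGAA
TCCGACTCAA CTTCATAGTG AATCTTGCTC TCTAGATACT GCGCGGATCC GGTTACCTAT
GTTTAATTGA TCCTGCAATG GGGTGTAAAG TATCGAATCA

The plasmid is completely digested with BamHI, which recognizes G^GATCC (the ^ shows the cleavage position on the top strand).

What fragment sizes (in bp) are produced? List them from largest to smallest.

93, 83, 44, 42, 18 bp

BamHI sites (GGATCC) start at positions 28, 70, 114, 132, 225.
BamHI cuts after the first base of each site, so after positions 28, 70, 114, 132, 225.
Circular molecule, 5 cuts → 5 fragments:
  29–70 → 42 bp
  71–114 → 44 bp
  115–132 → 18 bp
  133–225 → 93 bp
  226–280 then 1–28 → 55 + 28 = 83 bp
Sorted largest to smallest: 93, 83, 44, 42, 18 bp.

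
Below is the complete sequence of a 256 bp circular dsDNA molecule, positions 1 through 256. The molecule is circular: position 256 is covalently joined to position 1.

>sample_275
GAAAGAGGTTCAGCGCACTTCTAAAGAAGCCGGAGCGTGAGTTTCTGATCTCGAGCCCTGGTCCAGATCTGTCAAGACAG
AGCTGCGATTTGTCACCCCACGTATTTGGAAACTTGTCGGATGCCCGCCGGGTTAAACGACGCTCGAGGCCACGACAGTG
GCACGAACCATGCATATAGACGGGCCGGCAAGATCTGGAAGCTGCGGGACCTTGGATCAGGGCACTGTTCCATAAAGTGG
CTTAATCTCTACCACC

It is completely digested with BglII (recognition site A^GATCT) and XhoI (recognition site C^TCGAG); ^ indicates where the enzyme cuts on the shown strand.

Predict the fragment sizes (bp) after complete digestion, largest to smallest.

115, 78, 48, 15 bp

BglII sites (AGATCT) start at positions 65, 191.
BglII cuts after the first base of each site, so after positions 65, 191.
XhoI sites (CTCGAG) start at positions 50, 143.
XhoI cuts after the first base of each site, so after positions 50, 143.
Combined cut positions: 50, 65, 143, 191.
Circular molecule, 4 cuts → 4 fragments:
  51–65 → 15 bp
  66–143 → 78 bp
  144–191 → 48 bp
  192–256 then 1–50 → 65 + 50 = 115 bp
Sorted largest to smallest: 115, 78, 48, 15 bp.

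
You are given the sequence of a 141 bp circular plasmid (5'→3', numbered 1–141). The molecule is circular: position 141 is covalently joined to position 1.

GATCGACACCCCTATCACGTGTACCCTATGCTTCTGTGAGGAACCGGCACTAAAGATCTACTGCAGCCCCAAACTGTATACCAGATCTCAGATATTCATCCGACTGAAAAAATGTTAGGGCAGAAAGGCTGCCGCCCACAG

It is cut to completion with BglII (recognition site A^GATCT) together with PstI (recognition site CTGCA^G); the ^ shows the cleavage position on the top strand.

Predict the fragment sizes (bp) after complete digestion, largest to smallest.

112, 18, 11 bp

BglII sites (AGATCT) start at positions 54, 83.
BglII cuts after the first base of each site, so after positions 54, 83.
The PstI site (CTGCAG) starts at position 61.
PstI cuts after base 5 of each site (before the last base), so after position 65.
Combined cut positions: 54, 65, 83.
Circular molecule, 3 cuts → 3 fragments:
  55–65 → 11 bp
  66–83 → 18 bp
  84–141 then 1–54 → 58 + 54 = 112 bp
Sorted largest to smallest: 112, 18, 11 bp.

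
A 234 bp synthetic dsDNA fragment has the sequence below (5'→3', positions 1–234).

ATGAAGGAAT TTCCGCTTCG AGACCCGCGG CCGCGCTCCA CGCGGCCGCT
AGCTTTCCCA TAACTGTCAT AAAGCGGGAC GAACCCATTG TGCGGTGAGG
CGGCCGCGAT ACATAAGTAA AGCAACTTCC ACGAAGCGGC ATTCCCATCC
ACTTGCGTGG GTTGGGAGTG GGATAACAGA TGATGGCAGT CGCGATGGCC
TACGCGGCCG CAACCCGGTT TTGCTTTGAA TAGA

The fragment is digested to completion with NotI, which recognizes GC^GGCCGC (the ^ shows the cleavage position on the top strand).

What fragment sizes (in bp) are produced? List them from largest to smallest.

104, 58, 29, 28, 15 bp

NotI sites (GCGGCCGC) start at positions 27, 42, 100, 204.
NotI cuts after base 2 of each site, so after positions 28, 43, 101, 205.
Linear molecule, 4 cuts → 5 fragments:
  1–28 → 28 bp
  29–43 → 15 bp
  44–101 → 58 bp
  102–205 → 104 bp
  206–234 → 29 bp
Sorted largest to smallest: 104, 58, 29, 28, 15 bp.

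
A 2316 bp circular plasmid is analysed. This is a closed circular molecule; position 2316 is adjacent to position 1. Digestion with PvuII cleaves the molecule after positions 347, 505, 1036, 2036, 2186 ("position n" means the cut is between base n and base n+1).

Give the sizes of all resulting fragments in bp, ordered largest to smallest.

Circular molecule, 5 cuts → 5 fragments:
  505 − 347 = 158 bp
  1036 − 505 = 531 bp
  2036 − 1036 = 1000 bp
  2186 − 2036 = 150 bp
  wrap: 2316 − 2186 + 347 = 477 bp
Sorted largest to smallest: 1000, 531, 477, 158, 150 bp.

1000, 531, 477, 158, 150 bp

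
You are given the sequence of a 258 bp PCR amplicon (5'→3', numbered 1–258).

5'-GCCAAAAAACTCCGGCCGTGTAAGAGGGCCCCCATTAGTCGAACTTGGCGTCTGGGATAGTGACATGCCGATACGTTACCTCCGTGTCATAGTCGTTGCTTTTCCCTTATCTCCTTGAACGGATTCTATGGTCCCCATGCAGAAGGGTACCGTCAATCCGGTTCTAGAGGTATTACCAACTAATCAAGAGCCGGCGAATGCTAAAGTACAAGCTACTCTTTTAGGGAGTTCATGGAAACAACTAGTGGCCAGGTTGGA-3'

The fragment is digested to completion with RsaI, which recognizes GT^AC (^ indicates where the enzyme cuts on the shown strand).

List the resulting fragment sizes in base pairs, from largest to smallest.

148, 59, 51 bp

RsaI sites (GTAC) start at positions 147, 206.
RsaI cuts after base 2 of each site, so after positions 148, 207.
Linear molecule, 2 cuts → 3 fragments:
  1–148 → 148 bp
  149–207 → 59 bp
  208–258 → 51 bp
Sorted largest to smallest: 148, 59, 51 bp.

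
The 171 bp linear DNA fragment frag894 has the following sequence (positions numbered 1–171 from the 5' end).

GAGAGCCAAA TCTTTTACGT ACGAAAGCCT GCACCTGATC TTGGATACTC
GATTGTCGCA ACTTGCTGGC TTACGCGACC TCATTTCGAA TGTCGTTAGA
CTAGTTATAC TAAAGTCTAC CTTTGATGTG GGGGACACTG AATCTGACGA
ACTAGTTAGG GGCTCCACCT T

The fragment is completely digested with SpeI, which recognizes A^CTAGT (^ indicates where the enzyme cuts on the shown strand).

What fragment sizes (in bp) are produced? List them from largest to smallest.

100, 51, 20 bp

SpeI sites (ACTAGT) start at positions 100, 151.
SpeI cuts after the first base of each site, so after positions 100, 151.
Linear molecule, 2 cuts → 3 fragments:
  1–100 → 100 bp
  101–151 → 51 bp
  152–171 → 20 bp
Sorted largest to smallest: 100, 51, 20 bp.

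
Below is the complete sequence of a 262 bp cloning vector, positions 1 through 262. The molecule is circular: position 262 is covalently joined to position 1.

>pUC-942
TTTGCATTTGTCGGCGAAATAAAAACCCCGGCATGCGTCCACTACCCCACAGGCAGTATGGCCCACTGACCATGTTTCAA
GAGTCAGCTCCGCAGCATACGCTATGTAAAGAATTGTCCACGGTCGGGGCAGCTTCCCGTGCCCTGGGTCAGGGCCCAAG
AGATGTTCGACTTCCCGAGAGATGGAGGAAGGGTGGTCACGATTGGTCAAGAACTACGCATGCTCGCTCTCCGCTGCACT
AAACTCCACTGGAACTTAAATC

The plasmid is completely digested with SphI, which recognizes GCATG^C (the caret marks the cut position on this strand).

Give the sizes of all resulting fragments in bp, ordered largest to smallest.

187, 75 bp

SphI sites (GCATGC) start at positions 31, 218.
SphI cuts after base 5 of each site (before the last base), so after positions 35, 222.
Circular molecule, 2 cuts → 2 fragments:
  36–222 → 187 bp
  223–262 then 1–35 → 40 + 35 = 75 bp
Sorted largest to smallest: 187, 75 bp.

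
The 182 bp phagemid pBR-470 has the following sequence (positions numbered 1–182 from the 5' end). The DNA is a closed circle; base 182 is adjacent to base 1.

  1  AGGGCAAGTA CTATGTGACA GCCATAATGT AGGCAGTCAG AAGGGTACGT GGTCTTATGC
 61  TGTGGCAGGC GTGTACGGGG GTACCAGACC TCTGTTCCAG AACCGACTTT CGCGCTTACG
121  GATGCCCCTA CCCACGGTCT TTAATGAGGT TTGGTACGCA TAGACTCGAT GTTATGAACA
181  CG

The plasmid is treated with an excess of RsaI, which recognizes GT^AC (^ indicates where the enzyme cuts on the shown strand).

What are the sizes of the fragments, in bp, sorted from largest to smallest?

RsaI sites (GTAC) start at positions 8, 45, 73, 81, 154.
RsaI cuts after base 2 of each site, so after positions 9, 46, 74, 82, 155.
Circular molecule, 5 cuts → 5 fragments:
  10–46 → 37 bp
  47–74 → 28 bp
  75–82 → 8 bp
  83–155 → 73 bp
  156–182 then 1–9 → 27 + 9 = 36 bp
Sorted largest to smallest: 73, 37, 36, 28, 8 bp.

73, 37, 36, 28, 8 bp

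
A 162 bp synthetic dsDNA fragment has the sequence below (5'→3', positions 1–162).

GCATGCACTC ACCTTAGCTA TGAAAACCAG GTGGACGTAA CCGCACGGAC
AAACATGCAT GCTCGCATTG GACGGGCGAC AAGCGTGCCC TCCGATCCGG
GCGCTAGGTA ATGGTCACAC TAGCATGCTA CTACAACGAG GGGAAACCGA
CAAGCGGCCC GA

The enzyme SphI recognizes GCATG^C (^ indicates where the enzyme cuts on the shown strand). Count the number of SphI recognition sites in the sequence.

3

GCATGC occurs starting at positions 1, 57, 123.
SphI cuts at 3 sites.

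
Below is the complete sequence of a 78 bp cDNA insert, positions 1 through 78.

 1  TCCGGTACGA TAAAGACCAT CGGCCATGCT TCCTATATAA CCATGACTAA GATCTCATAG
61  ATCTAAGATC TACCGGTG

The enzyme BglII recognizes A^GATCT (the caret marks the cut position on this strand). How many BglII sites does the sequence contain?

AGATCT occurs starting at positions 50, 59, 66.
BglII cuts at 3 sites.

3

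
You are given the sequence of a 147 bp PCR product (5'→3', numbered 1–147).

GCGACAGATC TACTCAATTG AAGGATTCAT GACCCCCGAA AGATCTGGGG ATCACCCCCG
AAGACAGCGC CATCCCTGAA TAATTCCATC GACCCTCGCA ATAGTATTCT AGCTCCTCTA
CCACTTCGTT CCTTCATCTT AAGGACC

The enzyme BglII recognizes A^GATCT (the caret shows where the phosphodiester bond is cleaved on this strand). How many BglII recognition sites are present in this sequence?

AGATCT occurs starting at positions 6, 41.
BglII cuts at 2 sites.

2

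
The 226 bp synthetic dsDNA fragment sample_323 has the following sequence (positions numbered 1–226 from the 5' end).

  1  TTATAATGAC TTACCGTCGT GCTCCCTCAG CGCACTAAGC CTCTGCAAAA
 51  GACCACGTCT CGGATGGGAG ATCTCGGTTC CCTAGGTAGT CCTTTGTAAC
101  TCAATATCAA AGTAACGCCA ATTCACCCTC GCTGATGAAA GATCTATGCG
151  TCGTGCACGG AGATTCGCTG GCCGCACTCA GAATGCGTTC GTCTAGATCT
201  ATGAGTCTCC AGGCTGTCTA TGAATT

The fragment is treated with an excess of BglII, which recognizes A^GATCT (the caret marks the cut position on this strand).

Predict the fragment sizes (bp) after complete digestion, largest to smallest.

71, 69, 55, 31 bp

BglII sites (AGATCT) start at positions 69, 140, 195.
BglII cuts after the first base of each site, so after positions 69, 140, 195.
Linear molecule, 3 cuts → 4 fragments:
  1–69 → 69 bp
  70–140 → 71 bp
  141–195 → 55 bp
  196–226 → 31 bp
Sorted largest to smallest: 71, 69, 55, 31 bp.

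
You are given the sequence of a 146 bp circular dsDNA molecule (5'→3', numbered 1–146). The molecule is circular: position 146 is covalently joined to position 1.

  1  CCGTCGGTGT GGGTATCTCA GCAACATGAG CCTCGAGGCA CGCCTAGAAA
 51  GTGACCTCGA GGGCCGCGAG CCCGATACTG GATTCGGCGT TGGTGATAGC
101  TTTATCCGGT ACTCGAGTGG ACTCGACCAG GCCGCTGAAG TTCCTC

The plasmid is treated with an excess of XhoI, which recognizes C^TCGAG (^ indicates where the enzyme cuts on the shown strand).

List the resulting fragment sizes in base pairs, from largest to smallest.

XhoI sites (CTCGAG) start at positions 32, 56, 112.
XhoI cuts after the first base of each site, so after positions 32, 56, 112.
Circular molecule, 3 cuts → 3 fragments:
  33–56 → 24 bp
  57–112 → 56 bp
  113–146 then 1–32 → 34 + 32 = 66 bp
Sorted largest to smallest: 66, 56, 24 bp.

66, 56, 24 bp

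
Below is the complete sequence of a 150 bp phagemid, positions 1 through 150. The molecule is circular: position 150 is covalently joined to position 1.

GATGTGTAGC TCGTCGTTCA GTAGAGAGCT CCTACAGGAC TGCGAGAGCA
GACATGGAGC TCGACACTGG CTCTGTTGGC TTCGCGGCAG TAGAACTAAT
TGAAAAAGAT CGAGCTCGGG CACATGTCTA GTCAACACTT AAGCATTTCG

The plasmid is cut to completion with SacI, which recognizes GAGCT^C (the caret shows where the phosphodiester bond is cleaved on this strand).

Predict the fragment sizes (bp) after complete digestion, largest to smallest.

SacI sites (GAGCTC) start at positions 26, 57, 112.
SacI cuts after base 5 of each site (before the last base), so after positions 30, 61, 116.
Circular molecule, 3 cuts → 3 fragments:
  31–61 → 31 bp
  62–116 → 55 bp
  117–150 then 1–30 → 34 + 30 = 64 bp
Sorted largest to smallest: 64, 55, 31 bp.

64, 55, 31 bp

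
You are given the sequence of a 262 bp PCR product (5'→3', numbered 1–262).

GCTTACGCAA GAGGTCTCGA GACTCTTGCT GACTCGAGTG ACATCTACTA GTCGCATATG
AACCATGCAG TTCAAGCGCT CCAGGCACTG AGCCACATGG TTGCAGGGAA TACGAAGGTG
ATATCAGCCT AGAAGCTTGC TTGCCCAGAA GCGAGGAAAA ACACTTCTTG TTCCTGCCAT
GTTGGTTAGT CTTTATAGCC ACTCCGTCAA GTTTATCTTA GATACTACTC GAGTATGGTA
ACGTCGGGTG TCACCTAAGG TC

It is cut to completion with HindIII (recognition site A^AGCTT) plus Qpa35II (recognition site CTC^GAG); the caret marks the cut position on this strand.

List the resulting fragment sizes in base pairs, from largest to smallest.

98, 97, 32, 18, 17 bp

The HindIII site (AAGCTT) starts at position 133.
HindIII cuts after the first base of each site, so after position 133.
Qpa35II sites (CTCGAG) start at positions 16, 33, 228.
Qpa35II cuts after base 3 of each site, so after positions 18, 35, 230.
Combined cut positions: 18, 35, 133, 230.
Linear molecule, 4 cuts → 5 fragments:
  1–18 → 18 bp
  19–35 → 17 bp
  36–133 → 98 bp
  134–230 → 97 bp
  231–262 → 32 bp
Sorted largest to smallest: 98, 97, 32, 18, 17 bp.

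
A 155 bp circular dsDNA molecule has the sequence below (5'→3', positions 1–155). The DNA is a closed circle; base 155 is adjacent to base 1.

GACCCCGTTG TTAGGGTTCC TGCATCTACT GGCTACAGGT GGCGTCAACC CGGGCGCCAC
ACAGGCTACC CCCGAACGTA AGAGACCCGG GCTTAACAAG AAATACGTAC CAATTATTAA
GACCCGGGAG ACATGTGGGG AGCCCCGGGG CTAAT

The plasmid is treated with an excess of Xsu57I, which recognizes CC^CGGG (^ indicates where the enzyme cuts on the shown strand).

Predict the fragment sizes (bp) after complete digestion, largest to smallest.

60, 37, 37, 21 bp

Xsu57I sites (CCCGGG) start at positions 49, 86, 123, 144.
Xsu57I cuts after base 2 of each site, so after positions 50, 87, 124, 145.
Circular molecule, 4 cuts → 4 fragments:
  51–87 → 37 bp
  88–124 → 37 bp
  125–145 → 21 bp
  146–155 then 1–50 → 10 + 50 = 60 bp
Sorted largest to smallest: 60, 37, 37, 21 bp.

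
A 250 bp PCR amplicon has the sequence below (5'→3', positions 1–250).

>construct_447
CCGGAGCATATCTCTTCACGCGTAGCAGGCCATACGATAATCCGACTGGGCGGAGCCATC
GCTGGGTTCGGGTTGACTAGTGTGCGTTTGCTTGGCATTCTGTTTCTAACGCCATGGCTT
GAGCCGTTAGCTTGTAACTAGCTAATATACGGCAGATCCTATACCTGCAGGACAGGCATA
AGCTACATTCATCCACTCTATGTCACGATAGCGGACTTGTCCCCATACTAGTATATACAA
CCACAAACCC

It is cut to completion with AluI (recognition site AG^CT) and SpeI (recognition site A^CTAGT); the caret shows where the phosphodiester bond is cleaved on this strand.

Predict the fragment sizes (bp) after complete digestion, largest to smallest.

76, 54, 45, 41, 23, 11 bp

AluI sites (AGCT) start at positions 129, 140, 181.
AluI cuts after base 2 of each site, so after positions 130, 141, 182.
SpeI sites (ACTAGT) start at positions 76, 227.
SpeI cuts after the first base of each site, so after positions 76, 227.
Combined cut positions: 76, 130, 141, 182, 227.
Linear molecule, 5 cuts → 6 fragments:
  1–76 → 76 bp
  77–130 → 54 bp
  131–141 → 11 bp
  142–182 → 41 bp
  183–227 → 45 bp
  228–250 → 23 bp
Sorted largest to smallest: 76, 54, 45, 41, 23, 11 bp.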